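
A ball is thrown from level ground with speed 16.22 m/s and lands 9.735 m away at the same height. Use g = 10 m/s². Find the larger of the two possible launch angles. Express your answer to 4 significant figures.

79.14°

Level-ground range: R = v₀² sin(2θ)/g ⇒ sin 2θ = R g / v₀² = 9.735×10/16.22² = 0.3700.
2θ = arcsin(0.3700) = 21.716° or 180° − 21.716° = 158.284°.
So θ = 10.86° or θ = 79.14°.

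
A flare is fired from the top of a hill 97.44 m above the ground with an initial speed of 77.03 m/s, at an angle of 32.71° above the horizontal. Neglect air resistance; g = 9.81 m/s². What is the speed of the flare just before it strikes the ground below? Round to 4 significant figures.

88.57 m/s

v_x = 77.03 cos 32.71° = 64.814 m/s is unchanged throughout.
For the vertical component, v_y² = v_y0² + 2 g h = (41.626)² + 2×9.81×97.44 = 3644.5, so |v_y| = 60.370 m/s.
Impact speed = √(v_x² + v_y²) = √(4200.9 + 3644.5) = 88.57 m/s.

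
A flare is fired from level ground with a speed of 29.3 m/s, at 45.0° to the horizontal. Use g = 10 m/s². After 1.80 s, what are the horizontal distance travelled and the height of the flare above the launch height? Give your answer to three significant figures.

x = 37.3 m, y = 21.1 m

v_x = 29.3 cos 45.0° = 20.72 m/s; v_y0 = 29.3 sin 45.0° = 20.72 m/s.
x = v_x t = 20.72 × 1.80 = 37.3 m.
y = v_y0 t − ½ g t² = 20.72×1.80 − 5.000×1.80² = 21.1 m.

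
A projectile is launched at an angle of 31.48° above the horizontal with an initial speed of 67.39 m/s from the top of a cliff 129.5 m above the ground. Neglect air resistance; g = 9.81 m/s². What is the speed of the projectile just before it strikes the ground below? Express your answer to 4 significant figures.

v_x = 67.39 cos 31.48° = 57.472 m/s is unchanged throughout.
For the vertical component, v_y² = v_y0² + 2 g h = (35.191)² + 2×9.81×129.5 = 3779.2, so |v_y| = 61.475 m/s.
Impact speed = √(v_x² + v_y²) = √(3303.0 + 3779.2) = 84.16 m/s.

84.16 m/s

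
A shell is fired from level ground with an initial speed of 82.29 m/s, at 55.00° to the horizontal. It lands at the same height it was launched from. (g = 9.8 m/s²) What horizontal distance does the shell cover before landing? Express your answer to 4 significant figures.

649.3 m

For level ground, R = v₀² sin(2θ) / g.
sin(2 × 55.00°) = sin 110.00° = 0.9397.
R = (82.29)² × 0.9397 / 9.8 = 649.3 m.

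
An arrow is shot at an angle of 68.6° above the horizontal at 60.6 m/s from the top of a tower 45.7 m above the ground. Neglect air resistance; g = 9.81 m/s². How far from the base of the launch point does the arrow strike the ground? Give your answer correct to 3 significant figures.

Components: v_x = 60.6 cos 68.6° = 22.11 m/s, v_y = 60.6 sin 68.6° = 56.42 m/s.
Vertical: 0 = 45.7 + 56.42 t − ½(9.81) t² ⇒ 4.905 t² − 56.42 t − 45.7 = 0.
t = [56.42 + √(3183 + 896.6)] / 9.810 = 12.26 s.
Horizontal: R = v_x · t = 22.11 × 12.26 = 271 m.

271 m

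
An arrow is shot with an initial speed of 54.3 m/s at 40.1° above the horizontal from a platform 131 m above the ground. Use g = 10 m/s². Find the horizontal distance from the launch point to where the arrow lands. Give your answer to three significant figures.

403 m

Components: v_x = 54.3 cos 40.1° = 41.54 m/s, v_y = 54.3 sin 40.1° = 34.98 m/s.
Vertical: 0 = 131 + 34.98 t − ½(10) t² ⇒ 5.000 t² − 34.98 t − 131 = 0.
t = [34.98 + √(1224 + 2620)] / 10.00 = 9.698 s.
Horizontal: R = v_x · t = 41.54 × 9.698 = 403 m.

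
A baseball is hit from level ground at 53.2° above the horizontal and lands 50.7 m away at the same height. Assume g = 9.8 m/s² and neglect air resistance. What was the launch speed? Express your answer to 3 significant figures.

On level ground, R = v₀² sin(2θ) / g, so v₀ = √(R g / sin 2θ).
sin(2 × 53.2°) = 0.9593.
v₀ = √(50.7 × 9.8 / 0.9593) = √517.9 = 22.8 m/s.

22.8 m/s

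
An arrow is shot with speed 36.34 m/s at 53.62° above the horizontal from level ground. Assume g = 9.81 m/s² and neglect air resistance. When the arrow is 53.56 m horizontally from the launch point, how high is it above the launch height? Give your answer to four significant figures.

v_x = 36.34 cos 53.62° = 21.555 m/s, v_y0 = 36.34 sin 53.62° = 29.257 m/s.
Time to reach x = 53.56 m: t = x / v_x = 53.56 / 21.555 = 2.4848 s.
y = v_y0 t − ½ g t² = 29.257×2.4848 − 4.905×2.4848² = 42.41 m.

42.41 m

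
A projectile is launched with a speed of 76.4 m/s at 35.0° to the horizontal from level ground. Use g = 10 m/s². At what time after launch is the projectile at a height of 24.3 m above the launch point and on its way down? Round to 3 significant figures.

8.17 s

v_y0 = 76.4 sin 35.0° = 43.82 m/s.
Set y = v_y0 t − ½ g t² = 24.3: 5.000 t² − 43.82 t + 24.3 = 0.
t = [43.82 ± √(1920 − 486.0)] / 10 = (43.82 ± 37.87) / 10, giving t = 0.595 s or t = 8.17 s.
On the way down corresponds to the larger root: t = 8.17 s.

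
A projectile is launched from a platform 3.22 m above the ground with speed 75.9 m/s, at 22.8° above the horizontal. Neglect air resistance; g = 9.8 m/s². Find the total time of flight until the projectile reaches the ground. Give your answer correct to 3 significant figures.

6.11 s

Vertical component: v_y = 75.9 sin 22.8° = 29.41 m/s.
Taking up as positive with launch at y = 3.22 m, landing at y = 0: 0 = 3.22 + 29.41 t − ½(9.8) t².
Solving 4.900 t² − 29.41 t − 3.22 = 0 gives t = [29.41 + √(29.41² + 4·4.900·3.22)] / 9.800 = 6.11 s.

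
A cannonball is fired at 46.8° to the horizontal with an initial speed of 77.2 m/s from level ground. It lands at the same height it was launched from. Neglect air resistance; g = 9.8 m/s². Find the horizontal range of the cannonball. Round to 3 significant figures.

For level ground, R = v₀² sin(2θ) / g.
sin(2 × 46.8°) = sin 93.60° = 0.9980.
R = (77.2)² × 0.9980 / 9.8 = 607 m.

607 m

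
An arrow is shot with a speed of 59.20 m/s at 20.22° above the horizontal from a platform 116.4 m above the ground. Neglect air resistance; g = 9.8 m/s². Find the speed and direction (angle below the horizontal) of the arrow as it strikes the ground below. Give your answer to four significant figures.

76.07 m/s at 43.09° below the horizontal

v_x = 59.20 cos 20.22° = 55.552 m/s (constant).
|v_y| at impact = √((20.461)² + 2×9.8×116.4) = 51.962 m/s.
Speed = √(55.552² + 51.962²) = 76.07 m/s; angle = arctan(51.962/55.552) = 43.09° below horizontal.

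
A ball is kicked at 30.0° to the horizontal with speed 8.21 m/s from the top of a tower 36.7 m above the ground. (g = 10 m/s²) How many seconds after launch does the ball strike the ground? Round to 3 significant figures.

Vertical component: v_y = 8.21 sin 30.0° = 4.105 m/s.
Taking up as positive with launch at y = 36.7 m, landing at y = 0: 0 = 36.7 + 4.105 t − ½(10) t².
Solving 5.000 t² − 4.105 t − 36.7 = 0 gives t = [4.105 + √(4.105² + 4·5.000·36.7)] / 10.00 = 3.15 s.

3.15 s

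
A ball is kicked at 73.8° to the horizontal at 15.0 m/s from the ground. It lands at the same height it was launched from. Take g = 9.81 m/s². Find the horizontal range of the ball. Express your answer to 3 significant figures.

For level ground, R = v₀² sin(2θ) / g.
sin(2 × 73.8°) = sin 147.6° = 0.5358.
R = (15.0)² × 0.5358 / 9.81 = 12.3 m.

12.3 m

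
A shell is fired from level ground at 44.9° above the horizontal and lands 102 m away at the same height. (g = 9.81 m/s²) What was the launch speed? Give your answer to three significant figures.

On level ground, R = v₀² sin(2θ) / g, so v₀ = √(R g / sin 2θ).
sin(2 × 44.9°) = 1.0000.
v₀ = √(102 × 9.81 / 1.0000) = √1001 = 31.6 m/s.

31.6 m/s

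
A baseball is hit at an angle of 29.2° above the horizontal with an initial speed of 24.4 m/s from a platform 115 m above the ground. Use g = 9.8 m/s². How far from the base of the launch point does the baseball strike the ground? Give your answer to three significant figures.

Components: v_x = 24.4 cos 29.2° = 21.30 m/s, v_y = 24.4 sin 29.2° = 11.90 m/s.
Vertical: 0 = 115 + 11.90 t − ½(9.8) t² ⇒ 4.900 t² − 11.90 t − 115 = 0.
t = [11.90 + √(141.6 + 2254)] / 9.800 = 6.209 s.
Horizontal: R = v_x · t = 21.30 × 6.209 = 132 m.

132 m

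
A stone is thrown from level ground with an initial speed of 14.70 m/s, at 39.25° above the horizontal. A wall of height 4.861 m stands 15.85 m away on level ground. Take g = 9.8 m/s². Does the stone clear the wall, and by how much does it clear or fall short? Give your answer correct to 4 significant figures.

No — it falls 1.410 m short of clearing the wall.

v_x = 14.70 cos 39.25° = 11.384 m/s; v_y0 = 14.70 sin 39.25° = 9.3008 m/s.
Time to reach the wall: t = 15.85 / 11.384 = 1.3923 s.
Height at that point: y = 9.3008×1.3923 − 4.900×1.3923² = 3.4509 m.
That is 4.861 − 3.4509 = 1.410 m below the top of the wall, so the stone does not clear it.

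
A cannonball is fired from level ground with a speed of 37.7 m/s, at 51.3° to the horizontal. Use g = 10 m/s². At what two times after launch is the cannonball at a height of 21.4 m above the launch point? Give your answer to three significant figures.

0.850 s and 5.03 s

v_y0 = 37.7 sin 51.3° = 29.42 m/s.
Set y = v_y0 t − ½ g t² = 21.4: 5.000 t² − 29.42 t + 21.4 = 0.
t = [29.42 ± √(865.5 − 428.0)] / 10 = (29.42 ± 20.92) / 10, giving t = 0.850 s or t = 5.03 s.
So the cannonball is at 21.4 m at t = 0.850 s (rising) and t = 5.03 s (falling).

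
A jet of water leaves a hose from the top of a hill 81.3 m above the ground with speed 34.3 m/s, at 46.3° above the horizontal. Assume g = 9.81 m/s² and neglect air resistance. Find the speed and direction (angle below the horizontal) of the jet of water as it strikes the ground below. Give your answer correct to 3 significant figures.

52.6 m/s at 63.2° below the horizontal

v_x = 34.3 cos 46.3° = 23.70 m/s (constant).
|v_y| at impact = √((24.80)² + 2×9.81×81.3) = 47.01 m/s.
Speed = √(23.70² + 47.01²) = 52.6 m/s; angle = arctan(47.01/23.70) = 63.2° below horizontal.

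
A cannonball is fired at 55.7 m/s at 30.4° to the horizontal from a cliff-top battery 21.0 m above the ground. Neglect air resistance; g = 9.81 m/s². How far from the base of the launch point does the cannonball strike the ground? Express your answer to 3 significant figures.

308 m

Components: v_x = 55.7 cos 30.4° = 48.04 m/s, v_y = 55.7 sin 30.4° = 28.19 m/s.
Vertical: 0 = 21.0 + 28.19 t − ½(9.81) t² ⇒ 4.905 t² − 28.19 t − 21.0 = 0.
t = [28.19 + √(794.7 + 412.0)] / 9.810 = 6.415 s.
Horizontal: R = v_x · t = 48.04 × 6.415 = 308 m.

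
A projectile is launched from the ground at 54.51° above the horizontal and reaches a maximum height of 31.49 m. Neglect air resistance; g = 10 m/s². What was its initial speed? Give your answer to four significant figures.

30.82 m/s

At maximum height v_y = 0, so (v₀ sin θ)² = 2 g H.
v₀ sin 54.51° = √(2 × 10 × 31.49) = 25.096 m/s.
v₀ = 25.096 / sin 54.51° = 25.096 / 0.8142 = 30.82 m/s.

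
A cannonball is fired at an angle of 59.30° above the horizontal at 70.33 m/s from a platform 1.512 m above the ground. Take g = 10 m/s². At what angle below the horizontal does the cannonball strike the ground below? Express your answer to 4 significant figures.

59.40°

v_x = 70.33 cos 59.30° = 35.906 m/s.
At impact |v_y| = √(v_y0² + 2 g h) = √(60.473² + 2×10×1.512) = 60.723 m/s.
Angle below horizontal = arctan(|v_y| / v_x) = arctan(60.723 / 35.906) = 59.40°.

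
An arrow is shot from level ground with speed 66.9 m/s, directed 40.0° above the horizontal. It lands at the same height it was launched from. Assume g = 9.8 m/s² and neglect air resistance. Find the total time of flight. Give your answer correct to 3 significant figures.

Vertical component: v_y = 66.9 sin 40.0° = 43.00 m/s.
For a projectile landing at launch height, time of flight is t = 2 v_y / g = 2 × 43.00 / 9.8 = 8.78 s.

8.78 s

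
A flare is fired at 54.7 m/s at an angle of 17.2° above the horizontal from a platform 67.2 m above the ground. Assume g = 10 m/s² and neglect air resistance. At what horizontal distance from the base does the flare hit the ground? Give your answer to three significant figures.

Components: v_x = 54.7 cos 17.2° = 52.25 m/s, v_y = 54.7 sin 17.2° = 16.18 m/s.
Vertical: 0 = 67.2 + 16.18 t − ½(10) t² ⇒ 5.000 t² − 16.18 t − 67.2 = 0.
t = [16.18 + √(261.8 + 1344)] / 10.00 = 5.625 s.
Horizontal: R = v_x · t = 52.25 × 5.625 = 294 m.

294 m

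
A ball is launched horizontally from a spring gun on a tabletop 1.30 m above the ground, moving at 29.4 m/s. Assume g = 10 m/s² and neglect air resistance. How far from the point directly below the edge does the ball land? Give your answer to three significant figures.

15.0 m

Initial vertical velocity is zero, so the fall time comes from h = ½ g t²: t = √(2 × 1.30 / 10) = 0.5099 s.
Horizontal motion is uniform at 29.4 m/s, so x = 29.4 × 0.5099 = 15.0 m.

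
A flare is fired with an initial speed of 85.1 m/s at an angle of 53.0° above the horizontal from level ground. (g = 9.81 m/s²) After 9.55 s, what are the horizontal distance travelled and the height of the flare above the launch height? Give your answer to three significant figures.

v_x = 85.1 cos 53.0° = 51.21 m/s; v_y0 = 85.1 sin 53.0° = 67.96 m/s.
x = v_x t = 51.21 × 9.55 = 489 m.
y = v_y0 t − ½ g t² = 67.96×9.55 − 4.905×9.55² = 202 m.

x = 489 m, y = 202 m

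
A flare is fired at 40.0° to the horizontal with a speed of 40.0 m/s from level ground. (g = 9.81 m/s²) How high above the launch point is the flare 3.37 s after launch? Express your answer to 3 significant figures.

v_y0 = 40.0 sin 40.0° = 25.71 m/s.
y(t) = v_y0 t − ½ g t² = 25.71×3.37 − 4.905×3.37² = 30.9 m.

30.9 m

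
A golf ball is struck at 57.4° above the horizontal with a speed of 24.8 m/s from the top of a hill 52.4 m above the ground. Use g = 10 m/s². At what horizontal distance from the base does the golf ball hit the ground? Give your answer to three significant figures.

Components: v_x = 24.8 cos 57.4° = 13.36 m/s, v_y = 24.8 sin 57.4° = 20.89 m/s.
Vertical: 0 = 52.4 + 20.89 t − ½(10) t² ⇒ 5.000 t² − 20.89 t − 52.4 = 0.
t = [20.89 + √(436.4 + 1048)] / 10.00 = 5.942 s.
Horizontal: R = v_x · t = 13.36 × 5.942 = 79.4 m.

79.4 m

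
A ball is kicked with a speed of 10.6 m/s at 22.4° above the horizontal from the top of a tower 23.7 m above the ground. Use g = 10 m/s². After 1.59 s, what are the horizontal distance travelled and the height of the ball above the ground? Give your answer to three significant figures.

v_x = 10.6 cos 22.4° = 9.800 m/s; v_y0 = 10.6 sin 22.4° = 4.039 m/s.
x = v_x t = 9.800 × 1.59 = 15.6 m.
y = 23.7 + v_y0 t − ½ g t² = 17.5 m.

x = 15.6 m, y = 17.5 m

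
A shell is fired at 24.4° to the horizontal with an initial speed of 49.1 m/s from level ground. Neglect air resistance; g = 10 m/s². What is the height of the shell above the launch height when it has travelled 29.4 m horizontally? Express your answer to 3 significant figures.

11.2 m

v_x = 49.1 cos 24.4° = 44.71 m/s, v_y0 = 49.1 sin 24.4° = 20.28 m/s.
Time to reach x = 29.4 m: t = x / v_x = 29.4 / 44.71 = 0.6576 s.
y = v_y0 t − ½ g t² = 20.28×0.6576 − 5.000×0.6576² = 11.2 m.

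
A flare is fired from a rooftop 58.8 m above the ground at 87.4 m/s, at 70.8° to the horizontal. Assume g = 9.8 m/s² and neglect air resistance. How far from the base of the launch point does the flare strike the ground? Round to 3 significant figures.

504 m

Components: v_x = 87.4 cos 70.8° = 28.74 m/s, v_y = 87.4 sin 70.8° = 82.54 m/s.
Vertical: 0 = 58.8 + 82.54 t − ½(9.8) t² ⇒ 4.900 t² − 82.54 t − 58.8 = 0.
t = [82.54 + √(6813 + 1152)] / 9.800 = 17.53 s.
Horizontal: R = v_x · t = 28.74 × 17.53 = 504 m.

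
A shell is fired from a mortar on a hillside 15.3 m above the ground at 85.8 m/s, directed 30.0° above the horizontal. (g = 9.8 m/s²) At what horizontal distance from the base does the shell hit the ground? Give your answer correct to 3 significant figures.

676 m

Components: v_x = 85.8 cos 30.0° = 74.30 m/s, v_y = 85.8 sin 30.0° = 42.90 m/s.
Vertical: 0 = 15.3 + 42.90 t − ½(9.8) t² ⇒ 4.900 t² − 42.90 t − 15.3 = 0.
t = [42.90 + √(1840 + 299.9)] / 9.800 = 9.098 s.
Horizontal: R = v_x · t = 74.30 × 9.098 = 676 m.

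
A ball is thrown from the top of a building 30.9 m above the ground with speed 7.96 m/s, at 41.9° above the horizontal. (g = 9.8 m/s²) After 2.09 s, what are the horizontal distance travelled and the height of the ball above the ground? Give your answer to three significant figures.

x = 12.4 m, y = 20.6 m

v_x = 7.96 cos 41.9° = 5.925 m/s; v_y0 = 7.96 sin 41.9° = 5.316 m/s.
x = v_x t = 5.925 × 2.09 = 12.4 m.
y = 30.9 + v_y0 t − ½ g t² = 20.6 m.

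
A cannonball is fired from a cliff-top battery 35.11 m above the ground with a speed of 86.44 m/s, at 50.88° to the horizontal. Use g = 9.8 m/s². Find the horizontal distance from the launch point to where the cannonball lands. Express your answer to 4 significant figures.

774.0 m

Components: v_x = 86.44 cos 50.88° = 54.539 m/s, v_y = 86.44 sin 50.88° = 67.062 m/s.
Vertical: 0 = 35.11 + 67.062 t − ½(9.8) t² ⇒ 4.900 t² − 67.062 t − 35.11 = 0.
t = [67.062 + √(4497.3 + 688.16)] / 9.800 = 14.191 s.
Horizontal: R = v_x · t = 54.539 × 14.191 = 774.0 m.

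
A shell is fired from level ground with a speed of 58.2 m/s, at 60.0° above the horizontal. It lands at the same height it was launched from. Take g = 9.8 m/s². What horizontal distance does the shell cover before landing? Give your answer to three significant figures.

For level ground, R = v₀² sin(2θ) / g.
sin(2 × 60.0°) = sin 120.0° = 0.8660.
R = (58.2)² × 0.8660 / 9.8 = 299 m.

299 m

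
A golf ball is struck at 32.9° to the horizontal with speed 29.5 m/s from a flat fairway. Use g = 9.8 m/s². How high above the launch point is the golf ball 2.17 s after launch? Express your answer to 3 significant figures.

v_y0 = 29.5 sin 32.9° = 16.02 m/s.
y(t) = v_y0 t − ½ g t² = 16.02×2.17 − 4.900×2.17² = 11.7 m.

11.7 m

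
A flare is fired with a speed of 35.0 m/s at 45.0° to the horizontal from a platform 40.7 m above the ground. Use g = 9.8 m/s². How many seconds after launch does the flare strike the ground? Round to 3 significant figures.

6.36 s

Vertical component: v_y = 35.0 sin 45.0° = 24.75 m/s.
Taking up as positive with launch at y = 40.7 m, landing at y = 0: 0 = 40.7 + 24.75 t − ½(9.8) t².
Solving 4.900 t² − 24.75 t − 40.7 = 0 gives t = [24.75 + √(24.75² + 4·4.900·40.7)] / 9.800 = 6.36 s.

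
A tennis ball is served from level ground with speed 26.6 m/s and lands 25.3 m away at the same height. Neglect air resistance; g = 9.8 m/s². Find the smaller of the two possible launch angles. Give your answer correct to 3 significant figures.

Level-ground range: R = v₀² sin(2θ)/g ⇒ sin 2θ = R g / v₀² = 25.3×9.8/26.6² = 0.3504.
2θ = arcsin(0.3504) = 20.51° or 180° − 20.51° = 159.49°.
So θ = 10.3° or θ = 79.7°.

10.3°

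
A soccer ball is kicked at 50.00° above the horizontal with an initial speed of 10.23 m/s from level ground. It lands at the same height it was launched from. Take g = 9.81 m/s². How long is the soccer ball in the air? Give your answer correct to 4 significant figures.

1.598 s

Vertical component: v_y = 10.23 sin 50.00° = 7.8366 m/s.
For a projectile landing at launch height, time of flight is t = 2 v_y / g = 2 × 7.8366 / 9.81 = 1.598 s.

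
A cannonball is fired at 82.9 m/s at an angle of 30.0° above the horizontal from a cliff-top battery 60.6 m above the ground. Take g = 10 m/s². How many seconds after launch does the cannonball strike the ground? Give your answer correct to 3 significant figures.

9.56 s

Vertical component: v_y = 82.9 sin 30.0° = 41.45 m/s.
Taking up as positive with launch at y = 60.6 m, landing at y = 0: 0 = 60.6 + 41.45 t − ½(10) t².
Solving 5.000 t² − 41.45 t − 60.6 = 0 gives t = [41.45 + √(41.45² + 4·5.000·60.6)] / 10.00 = 9.56 s.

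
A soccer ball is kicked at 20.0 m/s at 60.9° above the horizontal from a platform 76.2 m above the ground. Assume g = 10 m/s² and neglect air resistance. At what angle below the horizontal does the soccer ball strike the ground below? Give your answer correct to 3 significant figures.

77.2°

v_x = 20.0 cos 60.9° = 9.727 m/s.
At impact |v_y| = √(v_y0² + 2 g h) = √(17.48² + 2×10×76.2) = 42.77 m/s.
Angle below horizontal = arctan(|v_y| / v_x) = arctan(42.77 / 9.727) = 77.2°.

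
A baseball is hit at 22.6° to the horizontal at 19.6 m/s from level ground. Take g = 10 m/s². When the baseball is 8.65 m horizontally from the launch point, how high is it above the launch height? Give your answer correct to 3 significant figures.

2.46 m

v_x = 19.6 cos 22.6° = 18.09 m/s, v_y0 = 19.6 sin 22.6° = 7.532 m/s.
Time to reach x = 8.65 m: t = x / v_x = 8.65 / 18.09 = 0.4782 s.
y = v_y0 t − ½ g t² = 7.532×0.4782 − 5.000×0.4782² = 2.46 m.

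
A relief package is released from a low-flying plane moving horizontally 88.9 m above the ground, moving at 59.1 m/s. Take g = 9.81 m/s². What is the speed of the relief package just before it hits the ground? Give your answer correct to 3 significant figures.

72.4 m/s

Fall time: t = √(2 × 88.9 / 9.81) = 4.257 s.
At impact: v_x = 59.1 m/s (unchanged), v_y = g t = 9.81 × 4.257 = 41.76 m/s.
Speed = √(v_x² + v_y²) = √(3493 + 1744) = 72.4 m/s.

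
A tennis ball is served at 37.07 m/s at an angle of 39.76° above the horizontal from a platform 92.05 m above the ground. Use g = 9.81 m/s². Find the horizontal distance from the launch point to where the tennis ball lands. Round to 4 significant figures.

210.2 m

Components: v_x = 37.07 cos 39.76° = 28.497 m/s, v_y = 37.07 sin 39.76° = 23.709 m/s.
Vertical: 0 = 92.05 + 23.709 t − ½(9.81) t² ⇒ 4.905 t² − 23.709 t − 92.05 = 0.
t = [23.709 + √(562.12 + 1806.0)] / 9.810 = 7.3774 s.
Horizontal: R = v_x · t = 28.497 × 7.3774 = 210.2 m.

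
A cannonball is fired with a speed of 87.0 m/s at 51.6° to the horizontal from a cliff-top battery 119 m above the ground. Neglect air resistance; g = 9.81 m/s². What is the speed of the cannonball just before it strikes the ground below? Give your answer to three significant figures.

v_x = 87.0 cos 51.6° = 54.04 m/s is unchanged throughout.
For the vertical component, v_y² = v_y0² + 2 g h = (68.18)² + 2×9.81×119 = 6983, so |v_y| = 83.56 m/s.
Impact speed = √(v_x² + v_y²) = √(2920 + 6983) = 99.5 m/s.

99.5 m/s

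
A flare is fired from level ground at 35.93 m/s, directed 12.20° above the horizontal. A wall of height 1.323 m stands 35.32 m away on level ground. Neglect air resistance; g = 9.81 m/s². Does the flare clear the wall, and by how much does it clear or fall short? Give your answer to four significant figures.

v_x = 35.93 cos 12.20° = 35.119 m/s; v_y0 = 35.93 sin 12.20° = 7.5929 m/s.
Time to reach the wall: t = 35.32 / 35.119 = 1.0057 s.
Height at that point: y = 7.5929×1.0057 − 4.905×1.0057² = 2.6751 m.
That is 2.6751 − 1.323 = 1.352 m above the top of the wall, so the flare clears it.

Yes — it clears the wall by 1.352 m.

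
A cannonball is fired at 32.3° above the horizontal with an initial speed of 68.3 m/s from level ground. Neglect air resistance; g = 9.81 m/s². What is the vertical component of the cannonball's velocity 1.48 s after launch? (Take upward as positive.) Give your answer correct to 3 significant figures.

22.0 m/s

Initial vertical component: v_y0 = 68.3 sin 32.3° = 36.50 m/s.
v_y(t) = v_y0 − g t = 36.50 − 9.81 × 1.48 = 22.0 m/s.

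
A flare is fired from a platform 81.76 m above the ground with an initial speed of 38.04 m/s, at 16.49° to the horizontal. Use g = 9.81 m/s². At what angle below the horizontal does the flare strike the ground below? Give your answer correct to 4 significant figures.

48.67°

v_x = 38.04 cos 16.49° = 36.475 m/s.
At impact |v_y| = √(v_y0² + 2 g h) = √(10.798² + 2×9.81×81.76) = 41.482 m/s.
Angle below horizontal = arctan(|v_y| / v_x) = arctan(41.482 / 36.475) = 48.67°.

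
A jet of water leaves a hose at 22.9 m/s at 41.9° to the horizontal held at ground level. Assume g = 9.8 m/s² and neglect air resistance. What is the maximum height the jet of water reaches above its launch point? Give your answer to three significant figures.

Vertical component of launch velocity: v_y = 22.9 sin 41.9° = 15.29 m/s.
At the highest point the vertical velocity is zero, so v_y² = 2 g h_max.
h_max = (15.29)² / (2 × 9.8) = 233.8 / 19.60 = 11.9 m.

11.9 m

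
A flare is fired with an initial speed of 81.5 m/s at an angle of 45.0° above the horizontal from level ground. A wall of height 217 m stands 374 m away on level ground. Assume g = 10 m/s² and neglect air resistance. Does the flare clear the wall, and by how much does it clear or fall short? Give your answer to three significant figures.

No — it falls 53.6 m short of clearing the wall.

v_x = 81.5 cos 45.0° = 57.63 m/s; v_y0 = 81.5 sin 45.0° = 57.63 m/s.
Time to reach the wall: t = 374 / 57.63 = 6.490 s.
Height at that point: y = 57.63×6.490 − 5.000×6.490² = 163.4 m.
That is 217 − 163.4 = 53.6 m below the top of the wall, so the flare does not clear it.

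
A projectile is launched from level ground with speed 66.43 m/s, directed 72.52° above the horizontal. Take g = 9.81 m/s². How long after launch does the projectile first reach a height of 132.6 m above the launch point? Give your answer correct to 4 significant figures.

v_y0 = 66.43 sin 72.52° = 63.362 m/s.
Set y = v_y0 t − ½ g t² = 132.6: 4.905 t² − 63.362 t + 132.6 = 0.
t = [63.362 ± √(4014.7 − 2601.6)] / 9.81 = (63.362 ± 37.591) / 9.81, giving t = 2.627 s or t = 10.29 s.
The projectile is on the way up at the first time, so t = 2.627 s.

2.627 s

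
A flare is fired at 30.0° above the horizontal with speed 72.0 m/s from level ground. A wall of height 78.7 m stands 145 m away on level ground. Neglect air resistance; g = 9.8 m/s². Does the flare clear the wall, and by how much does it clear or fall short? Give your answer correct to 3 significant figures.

v_x = 72.0 cos 30.0° = 62.35 m/s; v_y0 = 72.0 sin 30.0° = 36.00 m/s.
Time to reach the wall: t = 145 / 62.35 = 2.326 s.
Height at that point: y = 36.00×2.326 − 4.900×2.326² = 57.23 m.
That is 78.7 − 57.23 = 21.5 m below the top of the wall, so the flare does not clear it.

No — it falls 21.5 m short of clearing the wall.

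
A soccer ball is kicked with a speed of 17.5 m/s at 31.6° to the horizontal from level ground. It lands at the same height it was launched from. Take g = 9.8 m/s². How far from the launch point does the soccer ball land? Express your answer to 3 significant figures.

27.9 m

For level ground, R = v₀² sin(2θ) / g.
sin(2 × 31.6°) = sin 63.20° = 0.8926.
R = (17.5)² × 0.8926 / 9.8 = 27.9 m.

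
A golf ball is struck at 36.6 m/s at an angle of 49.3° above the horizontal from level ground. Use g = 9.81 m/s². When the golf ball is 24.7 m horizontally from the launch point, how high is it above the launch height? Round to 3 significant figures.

v_x = 36.6 cos 49.3° = 23.87 m/s, v_y0 = 36.6 sin 49.3° = 27.75 m/s.
Time to reach x = 24.7 m: t = x / v_x = 24.7 / 23.87 = 1.035 s.
y = v_y0 t − ½ g t² = 27.75×1.035 − 4.905×1.035² = 23.5 m.

23.5 m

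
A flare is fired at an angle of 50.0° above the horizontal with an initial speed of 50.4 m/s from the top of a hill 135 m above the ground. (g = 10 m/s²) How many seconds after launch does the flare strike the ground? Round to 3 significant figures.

10.3 s

Vertical component: v_y = 50.4 sin 50.0° = 38.61 m/s.
Taking up as positive with launch at y = 135 m, landing at y = 0: 0 = 135 + 38.61 t − ½(10) t².
Solving 5.000 t² − 38.61 t − 135 = 0 gives t = [38.61 + √(38.61² + 4·5.000·135)] / 10.00 = 10.3 s.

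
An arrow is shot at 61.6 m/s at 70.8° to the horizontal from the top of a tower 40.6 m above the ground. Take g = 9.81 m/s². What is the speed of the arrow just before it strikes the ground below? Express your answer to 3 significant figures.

67.8 m/s

v_x = 61.6 cos 70.8° = 20.26 m/s is unchanged throughout.
For the vertical component, v_y² = v_y0² + 2 g h = (58.17)² + 2×9.81×40.6 = 4180, so |v_y| = 64.65 m/s.
Impact speed = √(v_x² + v_y²) = √(410.5 + 4180) = 67.8 m/s.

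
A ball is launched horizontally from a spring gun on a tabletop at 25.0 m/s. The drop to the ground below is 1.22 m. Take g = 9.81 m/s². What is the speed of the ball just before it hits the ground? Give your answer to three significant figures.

Fall time: t = √(2 × 1.22 / 9.81) = 0.4987 s.
At impact: v_x = 25.0 m/s (unchanged), v_y = g t = 9.81 × 0.4987 = 4.892 m/s.
Speed = √(v_x² + v_y²) = √(625.0 + 23.93) = 25.5 m/s.

25.5 m/s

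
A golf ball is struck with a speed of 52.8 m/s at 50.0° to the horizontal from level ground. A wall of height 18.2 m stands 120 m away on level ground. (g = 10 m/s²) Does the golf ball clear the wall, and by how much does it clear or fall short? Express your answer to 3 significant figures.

v_x = 52.8 cos 50.0° = 33.94 m/s; v_y0 = 52.8 sin 50.0° = 40.45 m/s.
Time to reach the wall: t = 120 / 33.94 = 3.536 s.
Height at that point: y = 40.45×3.536 − 5.000×3.536² = 80.51 m.
That is 80.51 − 18.2 = 62.3 m above the top of the wall, so the golf ball clears it.

Yes — it clears the wall by 62.3 m.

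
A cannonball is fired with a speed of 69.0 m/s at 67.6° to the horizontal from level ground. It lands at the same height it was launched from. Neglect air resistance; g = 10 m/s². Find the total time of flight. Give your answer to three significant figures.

12.8 s

Vertical component: v_y = 69.0 sin 67.6° = 63.79 m/s.
For a projectile landing at launch height, time of flight is t = 2 v_y / g = 2 × 63.79 / 10 = 12.8 s.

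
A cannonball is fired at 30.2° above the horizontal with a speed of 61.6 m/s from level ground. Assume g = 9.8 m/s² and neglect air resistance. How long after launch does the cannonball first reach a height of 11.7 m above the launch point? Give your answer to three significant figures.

0.403 s

v_y0 = 61.6 sin 30.2° = 30.99 m/s.
Set y = v_y0 t − ½ g t² = 11.7: 4.900 t² − 30.99 t + 11.7 = 0.
t = [30.99 ± √(960.4 − 229.3)] / 9.8 = (30.99 ± 27.04) / 9.8, giving t = 0.403 s or t = 5.92 s.
The cannonball is on the way up at the first time, so t = 0.403 s.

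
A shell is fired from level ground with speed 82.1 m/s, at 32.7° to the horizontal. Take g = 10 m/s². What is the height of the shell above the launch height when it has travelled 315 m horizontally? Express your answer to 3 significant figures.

v_x = 82.1 cos 32.7° = 69.09 m/s, v_y0 = 82.1 sin 32.7° = 44.35 m/s.
Time to reach x = 315 m: t = x / v_x = 315 / 69.09 = 4.559 s.
y = v_y0 t − ½ g t² = 44.35×4.559 − 5.000×4.559² = 98.3 m.

98.3 m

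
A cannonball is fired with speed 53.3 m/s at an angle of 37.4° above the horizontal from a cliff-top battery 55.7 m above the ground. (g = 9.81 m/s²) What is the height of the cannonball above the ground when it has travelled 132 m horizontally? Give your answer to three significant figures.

v_x = 53.3 cos 37.4° = 42.34 m/s, v_y0 = 53.3 sin 37.4° = 32.37 m/s.
Time to reach x = 132 m: t = x / v_x = 132 / 42.34 = 3.118 s.
y = 55.7 + v_y0 t − ½ g t² = 55.7 + 32.37×3.118 − 4.905×3.118² = 109 m.

109 m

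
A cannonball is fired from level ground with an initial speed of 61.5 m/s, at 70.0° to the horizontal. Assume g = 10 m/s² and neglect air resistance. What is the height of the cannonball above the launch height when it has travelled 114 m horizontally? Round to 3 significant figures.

166 m

v_x = 61.5 cos 70.0° = 21.03 m/s, v_y0 = 61.5 sin 70.0° = 57.79 m/s.
Time to reach x = 114 m: t = x / v_x = 114 / 21.03 = 5.421 s.
y = v_y0 t − ½ g t² = 57.79×5.421 − 5.000×5.421² = 166 m.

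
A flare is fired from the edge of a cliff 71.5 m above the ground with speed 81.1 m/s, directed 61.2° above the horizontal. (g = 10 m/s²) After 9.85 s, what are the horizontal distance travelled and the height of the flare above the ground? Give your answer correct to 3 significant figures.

x = 385 m, y = 286 m

v_x = 81.1 cos 61.2° = 39.07 m/s; v_y0 = 81.1 sin 61.2° = 71.07 m/s.
x = v_x t = 39.07 × 9.85 = 385 m.
y = 71.5 + v_y0 t − ½ g t² = 286 m.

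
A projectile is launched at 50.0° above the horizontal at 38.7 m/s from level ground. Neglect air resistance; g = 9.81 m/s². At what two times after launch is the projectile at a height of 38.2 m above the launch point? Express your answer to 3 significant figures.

v_y0 = 38.7 sin 50.0° = 29.65 m/s.
Set y = v_y0 t − ½ g t² = 38.2: 4.905 t² − 29.65 t + 38.2 = 0.
t = [29.65 ± √(879.1 − 749.5)] / 9.81 = (29.65 ± 11.38) / 9.81, giving t = 1.86 s or t = 4.18 s.
So the projectile is at 38.2 m at t = 1.86 s (rising) and t = 4.18 s (falling).

1.86 s and 4.18 s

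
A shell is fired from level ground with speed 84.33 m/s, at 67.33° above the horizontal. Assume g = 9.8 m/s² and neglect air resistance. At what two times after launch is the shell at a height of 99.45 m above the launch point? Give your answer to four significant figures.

v_y0 = 84.33 sin 67.33° = 77.815 m/s.
Set y = v_y0 t − ½ g t² = 99.45: 4.900 t² − 77.815 t + 99.45 = 0.
t = [77.815 ± √(6055.2 − 1949.2)] / 9.8 = (77.815 ± 64.078) / 9.8, giving t = 1.402 s or t = 14.48 s.
So the shell is at 99.45 m at t = 1.402 s (rising) and t = 14.48 s (falling).

1.402 s and 14.48 s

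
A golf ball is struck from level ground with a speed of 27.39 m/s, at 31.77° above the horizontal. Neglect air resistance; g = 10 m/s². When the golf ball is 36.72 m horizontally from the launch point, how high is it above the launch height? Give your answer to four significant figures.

10.31 m

v_x = 27.39 cos 31.77° = 23.286 m/s, v_y0 = 27.39 sin 31.77° = 14.421 m/s.
Time to reach x = 36.72 m: t = x / v_x = 36.72 / 23.286 = 1.5769 s.
y = v_y0 t − ½ g t² = 14.421×1.5769 − 5.000×1.5769² = 10.31 m.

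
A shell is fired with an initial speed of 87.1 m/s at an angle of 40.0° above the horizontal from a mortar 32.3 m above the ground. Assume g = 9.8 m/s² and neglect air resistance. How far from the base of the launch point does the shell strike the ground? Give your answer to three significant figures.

799 m

Components: v_x = 87.1 cos 40.0° = 66.72 m/s, v_y = 87.1 sin 40.0° = 55.99 m/s.
Vertical: 0 = 32.3 + 55.99 t − ½(9.8) t² ⇒ 4.900 t² − 55.99 t − 32.3 = 0.
t = [55.99 + √(3135 + 633.1)] / 9.800 = 11.98 s.
Horizontal: R = v_x · t = 66.72 × 11.98 = 799 m.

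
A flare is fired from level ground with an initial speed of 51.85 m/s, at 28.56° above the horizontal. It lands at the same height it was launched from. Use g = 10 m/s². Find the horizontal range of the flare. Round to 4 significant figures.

225.8 m

For level ground, R = v₀² sin(2θ) / g.
sin(2 × 28.56°) = sin 57.120° = 0.8398.
R = (51.85)² × 0.8398 / 10 = 225.8 m.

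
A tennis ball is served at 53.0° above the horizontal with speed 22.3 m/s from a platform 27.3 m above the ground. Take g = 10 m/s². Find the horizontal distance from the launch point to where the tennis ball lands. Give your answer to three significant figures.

Components: v_x = 22.3 cos 53.0° = 13.42 m/s, v_y = 22.3 sin 53.0° = 17.81 m/s.
Vertical: 0 = 27.3 + 17.81 t − ½(10) t² ⇒ 5.000 t² − 17.81 t − 27.3 = 0.
t = [17.81 + √(317.2 + 546.0)] / 10.00 = 4.719 s.
Horizontal: R = v_x · t = 13.42 × 4.719 = 63.3 m.

63.3 m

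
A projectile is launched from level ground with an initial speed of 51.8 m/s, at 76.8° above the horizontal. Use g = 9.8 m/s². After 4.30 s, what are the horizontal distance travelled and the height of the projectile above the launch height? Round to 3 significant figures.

x = 50.9 m, y = 126 m

v_x = 51.8 cos 76.8° = 11.83 m/s; v_y0 = 51.8 sin 76.8° = 50.43 m/s.
x = v_x t = 11.83 × 4.30 = 50.9 m.
y = v_y0 t − ½ g t² = 50.43×4.30 − 4.900×4.30² = 126 m.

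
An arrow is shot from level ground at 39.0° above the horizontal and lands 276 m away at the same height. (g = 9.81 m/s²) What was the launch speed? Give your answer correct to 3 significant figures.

52.6 m/s

On level ground, R = v₀² sin(2θ) / g, so v₀ = √(R g / sin 2θ).
sin(2 × 39.0°) = 0.9781.
v₀ = √(276 × 9.81 / 0.9781) = √2768 = 52.6 m/s.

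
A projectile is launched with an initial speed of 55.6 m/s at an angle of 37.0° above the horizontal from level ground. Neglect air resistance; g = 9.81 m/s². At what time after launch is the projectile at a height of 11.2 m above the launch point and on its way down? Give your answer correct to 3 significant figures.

v_y0 = 55.6 sin 37.0° = 33.46 m/s.
Set y = v_y0 t − ½ g t² = 11.2: 4.905 t² − 33.46 t + 11.2 = 0.
t = [33.46 ± √(1120 − 219.7)] / 9.81 = (33.46 ± 30.00) / 9.81, giving t = 0.353 s or t = 6.47 s.
On the way down corresponds to the larger root: t = 6.47 s.

6.47 s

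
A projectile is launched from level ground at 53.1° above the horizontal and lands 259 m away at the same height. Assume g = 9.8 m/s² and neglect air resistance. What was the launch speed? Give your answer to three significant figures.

On level ground, R = v₀² sin(2θ) / g, so v₀ = √(R g / sin 2θ).
sin(2 × 53.1°) = 0.9603.
v₀ = √(259 × 9.8 / 0.9603) = √2643 = 51.4 m/s.

51.4 m/s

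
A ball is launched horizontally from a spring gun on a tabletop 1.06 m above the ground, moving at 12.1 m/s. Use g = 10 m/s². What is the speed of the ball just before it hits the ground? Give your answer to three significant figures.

12.9 m/s

Fall time: t = √(2 × 1.06 / 10) = 0.4604 s.
At impact: v_x = 12.1 m/s (unchanged), v_y = g t = 10 × 0.4604 = 4.604 m/s.
Speed = √(v_x² + v_y²) = √(146.4 + 21.20) = 12.9 m/s.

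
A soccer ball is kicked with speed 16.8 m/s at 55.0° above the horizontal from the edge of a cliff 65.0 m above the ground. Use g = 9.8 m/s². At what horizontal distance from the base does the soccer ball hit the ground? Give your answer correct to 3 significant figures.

51.1 m

Components: v_x = 16.8 cos 55.0° = 9.636 m/s, v_y = 16.8 sin 55.0° = 13.76 m/s.
Vertical: 0 = 65.0 + 13.76 t − ½(9.8) t² ⇒ 4.900 t² − 13.76 t − 65.0 = 0.
t = [13.76 + √(189.3 + 1274)] / 9.800 = 5.307 s.
Horizontal: R = v_x · t = 9.636 × 5.307 = 51.1 m.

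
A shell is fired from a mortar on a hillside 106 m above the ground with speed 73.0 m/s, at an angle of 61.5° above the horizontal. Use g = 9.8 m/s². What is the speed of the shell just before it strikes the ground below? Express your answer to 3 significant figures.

v_x = 73.0 cos 61.5° = 34.83 m/s is unchanged throughout.
For the vertical component, v_y² = v_y0² + 2 g h = (64.15)² + 2×9.8×106 = 6193, so |v_y| = 78.70 m/s.
Impact speed = √(v_x² + v_y²) = √(1213 + 6193) = 86.1 m/s.

86.1 m/s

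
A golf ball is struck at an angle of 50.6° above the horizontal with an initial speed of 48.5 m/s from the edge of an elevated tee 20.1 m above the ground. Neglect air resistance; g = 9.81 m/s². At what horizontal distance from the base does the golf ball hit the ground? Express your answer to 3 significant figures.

Components: v_x = 48.5 cos 50.6° = 30.78 m/s, v_y = 48.5 sin 50.6° = 37.48 m/s.
Vertical: 0 = 20.1 + 37.48 t − ½(9.81) t² ⇒ 4.905 t² − 37.48 t − 20.1 = 0.
t = [37.48 + √(1405 + 394.4)] / 9.810 = 8.145 s.
Horizontal: R = v_x · t = 30.78 × 8.145 = 251 m.

251 m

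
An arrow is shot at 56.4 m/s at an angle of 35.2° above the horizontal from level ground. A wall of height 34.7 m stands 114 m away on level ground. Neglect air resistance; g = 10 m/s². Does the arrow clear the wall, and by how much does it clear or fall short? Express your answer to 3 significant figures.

v_x = 56.4 cos 35.2° = 46.09 m/s; v_y0 = 56.4 sin 35.2° = 32.51 m/s.
Time to reach the wall: t = 114 / 46.09 = 2.473 s.
Height at that point: y = 32.51×2.473 − 5.000×2.473² = 49.82 m.
That is 49.82 − 34.7 = 15.1 m above the top of the wall, so the arrow clears it.

Yes — it clears the wall by 15.1 m.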